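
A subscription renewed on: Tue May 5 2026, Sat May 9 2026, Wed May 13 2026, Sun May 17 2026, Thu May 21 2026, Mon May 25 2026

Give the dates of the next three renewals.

Fri May 29 2026, Tue Jun 2 2026, Sat Jun 6 2026

Every event comes 4 days after the last (4, 4, 4, 4, 4).
Mon May 25 2026 + 4 days = Fri May 29 2026.
Fri May 29 2026 + 4 days = Tue Jun 2 2026.
Tue Jun 2 2026 + 4 days = Sat Jun 6 2026.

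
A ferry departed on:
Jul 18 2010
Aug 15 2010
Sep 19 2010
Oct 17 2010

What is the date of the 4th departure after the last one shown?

All dates are Sundays, 28, 35, 28 days apart.
Specifically, the 3rd Sunday of each month.
3rd Sunday of November 2010: Nov 21 2010.
December 2010 — 3rd Sunday is Dec 19 2010.
January 2011 — 3rd Sunday is Jan 16 2011.
3rd Sunday of February 2011: Feb 20 2011.

Feb 20 2011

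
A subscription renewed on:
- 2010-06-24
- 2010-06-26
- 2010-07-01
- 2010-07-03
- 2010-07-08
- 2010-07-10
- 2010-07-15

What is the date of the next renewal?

2010-07-17

Gaps: 2, 5, 2, 5, 2, 5 days — not constant, but cyclic with period 2.
The events fall on every Thursday and Saturday.
The following Saturday is 2010-07-17.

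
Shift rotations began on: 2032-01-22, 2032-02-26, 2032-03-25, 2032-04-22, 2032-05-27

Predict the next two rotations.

2032-06-24, 2032-07-22

These are Thursdays at 28- or 35-day spacing (35, 28, 28, 35).
The pattern: 4th Thursday of the month.
June 2032 — 4th Thursday is 2032-06-24.
July 2032 — 4th Thursday is 2032-07-22.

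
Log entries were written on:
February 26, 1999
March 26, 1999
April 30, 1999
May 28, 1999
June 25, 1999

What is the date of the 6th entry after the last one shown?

December 31, 1999

Every date is a Friday; gaps 28, 35, 28, 28 days.
Each is the last Friday of its month (at least one falls on the 29th or later, ruling out '4th Friday').
July 1999 ends with Friday July 30, 1999.
Last Friday of August 1999: August 27, 1999.
Last Friday of September 1999: September 24, 1999.
Last Friday of October 1999: October 29, 1999.
Last Friday of November 1999: November 26, 1999.
December 1999 ends with Friday December 31, 1999.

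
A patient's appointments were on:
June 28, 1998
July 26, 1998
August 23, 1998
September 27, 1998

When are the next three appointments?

These are Sundays at 28- or 35-day spacing (28, 28, 35).
The pattern: 4th Sunday of the month.
4th Sunday of October 1998: October 25, 1998.
November 1998 — 4th Sunday is November 22, 1998.
4th Sunday of December 1998: December 27, 1998.

October 25, 1998; November 22, 1998; December 27, 1998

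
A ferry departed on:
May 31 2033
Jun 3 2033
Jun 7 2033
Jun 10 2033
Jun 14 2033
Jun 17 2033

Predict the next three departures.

Jun 21 2033, Jun 24 2033, Jun 28 2033

The gap pattern 3, 4, 3, 4, 3 repeats every 2 events.
These are the Tuesdays and Fridays of each week.
The following Tuesday is Jun 21 2033.
Next Friday: Jun 24 2033.
The following Tuesday is Jun 28 2033.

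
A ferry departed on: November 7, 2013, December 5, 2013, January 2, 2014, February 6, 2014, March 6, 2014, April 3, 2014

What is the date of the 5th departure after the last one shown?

September 4, 2014

These are Thursdays at 28- or 35-day spacing (28, 28, 35, 28, 28).
The pattern: 1st Thursday of the month.
1st Thursday of May 2014: May 1, 2014.
1st Thursday of June 2014: June 5, 2014.
1st Thursday of July 2014: July 3, 2014.
1st Thursday of August 2014: August 7, 2014.
September 2014 — 1st Thursday is September 4, 2014.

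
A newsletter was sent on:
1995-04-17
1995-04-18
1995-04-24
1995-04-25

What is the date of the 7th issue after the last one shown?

Gaps: 1, 6, 1 days — not constant, but cyclic with period 2.
The events fall on every Monday and Tuesday.
Next Monday: 1995-05-01.
Next Tuesday: 1995-05-02.
The following Monday is 1995-05-08.
The following Tuesday is 1995-05-09.
Next Monday: 1995-05-15.
Next Tuesday: 1995-05-16.
The following Monday is 1995-05-22.

1995-05-22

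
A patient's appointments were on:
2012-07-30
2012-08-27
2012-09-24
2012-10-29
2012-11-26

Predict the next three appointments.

Every date is a Monday; gaps 28, 28, 35, 28 days.
Each is the last Monday of its month (at least one falls on the 29th or later, ruling out '4th Monday').
Last Monday of December 2012: 2012-12-31.
Last Monday of January 2013: 2013-01-28.
February 2013 ends with Monday 2013-02-25.

2012-12-31, 2013-01-28, 2013-02-25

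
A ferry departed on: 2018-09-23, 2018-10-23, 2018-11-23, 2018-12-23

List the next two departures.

Each date is the 23rd; the gaps (30, 31, 30) track the month lengths.
The rule is the 23rd of each month.
January 2019: 2019-01-23.
February 2019: 2019-02-23.

2019-01-23, 2019-02-23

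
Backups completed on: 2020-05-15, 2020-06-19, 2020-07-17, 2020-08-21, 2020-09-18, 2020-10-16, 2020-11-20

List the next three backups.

Gaps: 35, 28, 35, 28, 28, 35 days — a mix of 28 and 35. Every date is a Friday.
Each is the 3rd Friday of its month.
December 2020 — 3rd Friday is 2020-12-18.
January 2021 — 3rd Friday is 2021-01-15.
3rd Friday of February 2021: 2021-02-19.

2020-12-18, 2021-01-15, 2021-02-19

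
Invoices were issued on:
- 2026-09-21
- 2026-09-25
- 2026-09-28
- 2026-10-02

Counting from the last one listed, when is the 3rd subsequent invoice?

Gaps: 4, 3, 4 days — not constant, but cyclic with period 2.
The events fall on every Monday and Friday.
The following Monday is 2026-10-05.
The following Friday is 2026-10-09.
The following Monday is 2026-10-12.

2026-10-12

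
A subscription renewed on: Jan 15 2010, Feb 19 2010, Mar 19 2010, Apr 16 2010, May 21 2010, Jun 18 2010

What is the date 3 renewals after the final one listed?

These are Fridays at 28- or 35-day spacing (35, 28, 28, 35, 28).
The pattern: 3rd Friday of the month.
3rd Friday of July 2010: Jul 16 2010.
August 2010 — 3rd Friday is Aug 20 2010.
September 2010 — 3rd Friday is Sep 17 2010.

Sep 17 2010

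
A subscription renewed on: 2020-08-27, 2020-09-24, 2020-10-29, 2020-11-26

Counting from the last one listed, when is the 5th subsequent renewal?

2021-04-29

These are Thursdays with 28, 35, 28-day gaps.
Each is the final Thursday of its month — 2020-10-29 is past the 28th, so '4th Thursday' doesn't fit.
Last Thursday of December 2020: 2020-12-31.
January 2021 ends with Thursday 2021-01-28.
Last Thursday of February 2021: 2021-02-25.
Last Thursday of March 2021: 2021-03-25.
Last Thursday of April 2021: 2021-04-29.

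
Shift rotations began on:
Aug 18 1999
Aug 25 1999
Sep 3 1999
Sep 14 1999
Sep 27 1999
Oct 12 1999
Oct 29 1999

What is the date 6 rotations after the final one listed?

Mar 21 2000

Intervals are 7, 9, 11, 13, 15, 17 days — an arithmetic progression with common difference 2.
Next gap: 19 days. Oct 29 1999 + 19 days = Nov 17 1999.
Next gap: 21 days. Nov 17 1999 + 21 days = Dec 8 1999.
Next gap: 23 days. Dec 8 1999 + 23 days = Dec 31 1999.
Next gap: 25 days. Dec 31 1999 + 25 days = Jan 25 2000.
Next gap: 27 days. Jan 25 2000 + 27 days = Feb 21 2000.
Next gap: 29 days. Feb 21 2000 + 29 days = Mar 21 2000.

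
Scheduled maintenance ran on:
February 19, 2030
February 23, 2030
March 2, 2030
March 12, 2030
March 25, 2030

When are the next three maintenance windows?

The spacing grows by 3 each time: 4, 7, 10, 13 days.
Next gap: 16 days. March 25, 2030 + 16 days = April 10, 2030.
Next gap: 19 days. April 10, 2030 + 19 days = April 29, 2030.
Next gap: 22 days. April 29, 2030 + 22 days = May 21, 2030.

April 10, 2030; April 29, 2030; May 21, 2030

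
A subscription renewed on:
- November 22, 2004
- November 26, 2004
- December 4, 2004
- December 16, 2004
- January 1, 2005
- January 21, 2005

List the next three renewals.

Intervals are 4, 8, 12, 16, 20 days — an arithmetic progression with common difference 4.
Next gap: 24 days. January 21, 2005 + 24 days = February 14, 2005.
Next gap: 28 days. February 14, 2005 + 28 days = March 14, 2005.
Next gap: 32 days. March 14, 2005 + 32 days = April 15, 2005.

February 14, 2005; March 14, 2005; April 15, 2005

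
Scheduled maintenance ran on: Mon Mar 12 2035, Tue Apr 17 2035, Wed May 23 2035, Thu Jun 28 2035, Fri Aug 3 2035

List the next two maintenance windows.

The spacing is 36, 36, 36, 36 days — always 36 days.
Fri Aug 3 2035 + 36 days = Sat Sep 8 2035.
Sat Sep 8 2035 + 36 days = Sun Oct 14 2035.

Sat Sep 8 2035, Sun Oct 14 2035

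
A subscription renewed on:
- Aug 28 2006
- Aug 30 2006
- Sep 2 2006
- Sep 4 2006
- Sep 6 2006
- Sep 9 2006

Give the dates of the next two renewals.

Sep 11 2006, Sep 13 2006

Gaps: 2, 3, 2, 2, 3 days — not constant, but cyclic with period 3.
The events fall on every Monday, Wednesday and Saturday.
Next Monday: Sep 11 2006.
Next Wednesday: Sep 13 2006.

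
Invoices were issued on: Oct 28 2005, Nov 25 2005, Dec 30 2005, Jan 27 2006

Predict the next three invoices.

Every date is a Friday; gaps 28, 35, 28 days.
Each is the last Friday of its month (at least one falls on the 29th or later, ruling out '4th Friday').
Last Friday of February 2006: Feb 24 2006.
Last Friday of March 2006: Mar 31 2006.
April 2006 ends with Friday Apr 28 2006.

Feb 24 2006, Mar 31 2006, Apr 28 2006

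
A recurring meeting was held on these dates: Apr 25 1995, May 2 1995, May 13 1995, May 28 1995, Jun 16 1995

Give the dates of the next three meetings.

Intervals are 7, 11, 15, 19 days — an arithmetic progression with common difference 4.
Next gap: 23 days. Jun 16 1995 + 23 days = Jul 9 1995.
Next gap: 27 days. Jul 9 1995 + 27 days = Aug 5 1995.
Next gap: 31 days. Aug 5 1995 + 31 days = Sep 5 1995.

Jul 9 1995, Aug 5 1995, Sep 5 1995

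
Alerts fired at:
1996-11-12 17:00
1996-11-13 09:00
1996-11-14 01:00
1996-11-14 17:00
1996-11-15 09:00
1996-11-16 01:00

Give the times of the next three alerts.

1996-11-16 17:00, 1996-11-17 09:00, 1996-11-18 01:00

Gaps: 16, 16, 16, 16, 16 hours — each event is 16 hours after the previous one.
1996-11-16 01:00 + 16 h = 1996-11-16 17:00.
1996-11-16 17:00 + 16 h = 1996-11-17 09:00.
1996-11-17 09:00 + 16 h = 1996-11-18 01:00.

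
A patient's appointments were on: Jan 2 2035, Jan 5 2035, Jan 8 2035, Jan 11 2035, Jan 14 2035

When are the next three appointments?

Every event comes 3 days after the last (3, 3, 3, 3).
Jan 14 2035 + 3 days = Jan 17 2035.
Jan 17 2035 + 3 days = Jan 20 2035.
Jan 20 2035 + 3 days = Jan 23 2035.

Jan 17 2035, Jan 20 2035, Jan 23 2035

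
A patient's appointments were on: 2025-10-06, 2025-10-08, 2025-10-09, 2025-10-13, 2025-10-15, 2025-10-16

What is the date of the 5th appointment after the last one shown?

2025-10-29

Gaps: 2, 1, 4, 2, 1 days — not constant, but cyclic with period 3.
The events fall on every Monday, Wednesday and Thursday.
The following Monday is 2025-10-20.
The following Wednesday is 2025-10-22.
Next Thursday: 2025-10-23.
Next Monday: 2025-10-27.
The following Wednesday is 2025-10-29.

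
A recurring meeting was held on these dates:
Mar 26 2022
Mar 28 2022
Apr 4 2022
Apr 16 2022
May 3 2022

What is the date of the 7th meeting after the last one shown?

Intervals are 2, 7, 12, 17 days — an arithmetic progression with common difference 5.
Next gap: 22 days. May 3 2022 + 22 days = May 25 2022.
Next gap: 27 days. May 25 2022 + 27 days = Jun 21 2022.
Next gap: 32 days. Jun 21 2022 + 32 days = Jul 23 2022.
Next gap: 37 days. Jul 23 2022 + 37 days = Aug 29 2022.
Next gap: 42 days. Aug 29 2022 + 42 days = Oct 10 2022.
Next gap: 47 days. Oct 10 2022 + 47 days = Nov 26 2022.
Next gap: 52 days. Nov 26 2022 + 52 days = Jan 17 2023.

Jan 17 2023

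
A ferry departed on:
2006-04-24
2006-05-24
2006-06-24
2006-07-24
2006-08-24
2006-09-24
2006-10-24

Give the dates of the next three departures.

The day-of-month is always 24 (30, 31, 30, 31, 31, 30 days between events).
So this recurs on the 24th of each month.
November 2006: 2006-11-24.
Next: December 2006 → 2006-12-24.
January 2007: 2007-01-24.

2006-11-24, 2006-12-24, 2007-01-24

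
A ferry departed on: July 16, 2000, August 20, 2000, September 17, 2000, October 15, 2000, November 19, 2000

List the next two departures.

All dates are Sundays, 35, 28, 28, 35 days apart.
Specifically, the 3rd Sunday of each month.
December 2000 — 3rd Sunday is December 17, 2000.
3rd Sunday of January 2001: January 21, 2001.

December 17, 2000; January 21, 2001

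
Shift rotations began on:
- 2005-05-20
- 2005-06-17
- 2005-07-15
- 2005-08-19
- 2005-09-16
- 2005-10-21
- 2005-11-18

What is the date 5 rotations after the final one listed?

2006-04-21

All dates are Fridays, 28, 28, 35, 28, 35, 28 days apart.
Specifically, the 3rd Friday of each month.
3rd Friday of December 2005: 2005-12-16.
January 2006 — 3rd Friday is 2006-01-20.
February 2006 — 3rd Friday is 2006-02-17.
March 2006 — 3rd Friday is 2006-03-17.
April 2006 — 3rd Friday is 2006-04-21.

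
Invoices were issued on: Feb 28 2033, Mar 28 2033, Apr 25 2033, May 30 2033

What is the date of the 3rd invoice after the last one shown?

Every date is a Monday; gaps 28, 28, 35 days.
Each is the last Monday of its month (at least one falls on the 29th or later, ruling out '4th Monday').
June 2033 ends with Monday Jun 27 2033.
July 2033 ends with Monday Jul 25 2033.
August 2033 ends with Monday Aug 29 2033.

Aug 29 2033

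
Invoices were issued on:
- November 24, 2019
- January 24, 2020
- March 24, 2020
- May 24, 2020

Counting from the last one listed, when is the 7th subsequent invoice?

Each date is the 24th; the gaps (61, 60, 61) track the month lengths.
The rule is the 24th of every 2 months.
July 2020: July 24, 2020.
Next: September 2020 → September 24, 2020.
Next: November 2020 → November 24, 2020.
January 2021: January 24, 2021.
Next: March 2021 → March 24, 2021.
Next: May 2021 → May 24, 2021.
July 2021: July 24, 2021.

July 24, 2021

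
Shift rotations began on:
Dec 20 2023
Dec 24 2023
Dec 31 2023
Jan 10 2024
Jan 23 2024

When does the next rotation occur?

The spacing grows by 3 each time: 4, 7, 10, 13 days.
Next gap: 16 days. Jan 23 2024 + 16 days = Feb 8 2024.

Feb 8 2024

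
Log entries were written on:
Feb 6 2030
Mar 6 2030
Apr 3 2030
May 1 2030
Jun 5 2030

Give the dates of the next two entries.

These are Wednesdays at 28- or 35-day spacing (28, 28, 28, 35).
The pattern: 1st Wednesday of the month.
1st Wednesday of July 2030: Jul 3 2030.
August 2030 — 1st Wednesday is Aug 7 2030.

Jul 3 2030, Aug 7 2030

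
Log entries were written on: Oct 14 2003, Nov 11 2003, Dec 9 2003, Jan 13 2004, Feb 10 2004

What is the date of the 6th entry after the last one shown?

Aug 10 2004

These are Tuesdays at 28- or 35-day spacing (28, 28, 35, 28).
The pattern: 2nd Tuesday of the month.
March 2004 — 2nd Tuesday is Mar 9 2004.
April 2004 — 2nd Tuesday is Apr 13 2004.
2nd Tuesday of May 2004: May 11 2004.
June 2004 — 2nd Tuesday is Jun 8 2004.
2nd Tuesday of July 2004: Jul 13 2004.
August 2004 — 2nd Tuesday is Aug 10 2004.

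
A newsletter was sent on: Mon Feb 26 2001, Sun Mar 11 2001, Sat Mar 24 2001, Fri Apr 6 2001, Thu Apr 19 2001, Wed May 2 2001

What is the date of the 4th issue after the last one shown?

Sat Jun 23 2001

Gaps between consecutive events: 13, 13, 13, 13, 13 days — a constant 13-day interval.
Wed May 2 2001 + 13 days = Tue May 15 2001.
Tue May 15 2001 + 13 days = Mon May 28 2001.
Mon May 28 2001 + 13 days = Sun Jun 10 2001.
Sun Jun 10 2001 + 13 days = Sat Jun 23 2001.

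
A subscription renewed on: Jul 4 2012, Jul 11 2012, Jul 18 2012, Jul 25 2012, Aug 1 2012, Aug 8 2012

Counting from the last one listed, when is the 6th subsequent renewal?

Sep 19 2012

The spacing is 7, 7, 7, 7, 7 days — always 7 days.
Aug 8 2012 + 7 days = Aug 15 2012.
Aug 15 2012 + 7 days = Aug 22 2012.
Aug 22 2012 + 7 days = Aug 29 2012.
Aug 29 2012 + 7 days = Sep 5 2012.
Sep 5 2012 + 7 days = Sep 12 2012.
Sep 12 2012 + 7 days = Sep 19 2012.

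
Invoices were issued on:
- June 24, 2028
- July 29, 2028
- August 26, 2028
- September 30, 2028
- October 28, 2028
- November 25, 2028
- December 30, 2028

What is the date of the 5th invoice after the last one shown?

May 26, 2029

All Saturdays; the gaps (35, 28, 35, 28, 28, 35) vary with month length.
This is the last Saturday of each month.
Last Saturday of January 2029: January 27, 2029.
February 2029 ends with Saturday February 24, 2029.
March 2029 ends with Saturday March 31, 2029.
April 2029 ends with Saturday April 28, 2029.
Last Saturday of May 2029: May 26, 2029.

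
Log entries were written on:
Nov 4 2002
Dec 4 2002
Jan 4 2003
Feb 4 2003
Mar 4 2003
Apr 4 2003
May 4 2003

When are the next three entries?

Jun 4 2003, Jul 4 2003, Aug 4 2003

Each date is the 4th; the gaps (30, 31, 31, 28, 31, 30) track the month lengths.
The rule is the 4th of each month.
Next: June 2003 → Jun 4 2003.
July 2003: Jul 4 2003.
Next: August 2003 → Aug 4 2003.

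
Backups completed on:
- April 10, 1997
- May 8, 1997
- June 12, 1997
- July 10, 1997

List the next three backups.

Gaps: 28, 35, 28 days — a mix of 28 and 35. Every date is a Thursday.
Each is the 2nd Thursday of its month.
August 1997 — 2nd Thursday is August 14, 1997.
2nd Thursday of September 1997: September 11, 1997.
2nd Thursday of October 1997: October 9, 1997.

August 14, 1997; September 11, 1997; October 9, 1997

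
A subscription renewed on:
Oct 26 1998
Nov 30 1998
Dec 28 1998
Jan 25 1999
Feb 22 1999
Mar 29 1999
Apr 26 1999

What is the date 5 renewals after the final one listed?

Sep 27 1999

Every date is a Monday; gaps 35, 28, 28, 28, 35, 28 days.
Each is the last Monday of its month (at least one falls on the 29th or later, ruling out '4th Monday').
May 1999 ends with Monday May 31 1999.
June 1999 ends with Monday Jun 28 1999.
July 1999 ends with Monday Jul 26 1999.
Last Monday of August 1999: Aug 30 1999.
Last Monday of September 1999: Sep 27 1999.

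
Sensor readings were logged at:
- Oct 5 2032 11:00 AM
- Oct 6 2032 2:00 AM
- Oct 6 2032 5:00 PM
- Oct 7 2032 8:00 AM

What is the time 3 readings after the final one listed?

Oct 9 2032 5:00 AM

Gaps: 15, 15, 15 hours — each event is 15 hours after the previous one.
Oct 7 2032 8:00 AM + 15 h = Oct 7 2032 11:00 PM.
Oct 7 2032 11:00 PM + 15 h = Oct 8 2032 2:00 PM.
Oct 8 2032 2:00 PM + 15 h = Oct 9 2032 5:00 AM.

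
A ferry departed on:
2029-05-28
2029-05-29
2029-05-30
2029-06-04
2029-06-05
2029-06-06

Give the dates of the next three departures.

Every event lands on a Monday or Tuesday or Wednesday (gaps cycle 1, 1, 5, 1, 1).
So the schedule is: every Monday, Tuesday and Wednesday.
The following Monday is 2029-06-11.
Next Tuesday: 2029-06-12.
The following Wednesday is 2029-06-13.

2029-06-11, 2029-06-12, 2029-06-13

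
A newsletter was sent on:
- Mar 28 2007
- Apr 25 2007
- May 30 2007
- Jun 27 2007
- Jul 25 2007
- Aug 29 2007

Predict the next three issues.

All Wednesdays; the gaps (28, 35, 28, 28, 35) vary with month length.
This is the last Wednesday of each month.
September 2007 ends with Wednesday Sep 26 2007.
October 2007 ends with Wednesday Oct 31 2007.
Last Wednesday of November 2007: Nov 28 2007.

Sep 26 2007, Oct 31 2007, Nov 28 2007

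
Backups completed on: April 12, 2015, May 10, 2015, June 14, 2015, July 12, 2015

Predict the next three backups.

August 9, 2015; September 13, 2015; October 11, 2015

All dates are Sundays, 28, 35, 28 days apart.
Specifically, the 2nd Sunday of each month.
2nd Sunday of August 2015: August 9, 2015.
2nd Sunday of September 2015: September 13, 2015.
October 2015 — 2nd Sunday is October 11, 2015.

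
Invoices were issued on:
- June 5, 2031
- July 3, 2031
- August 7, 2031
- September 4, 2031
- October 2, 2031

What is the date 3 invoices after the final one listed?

January 1, 2032

Gaps: 28, 35, 28, 28 days — a mix of 28 and 35. Every date is a Thursday.
Each is the 1st Thursday of its month.
1st Thursday of November 2031: November 6, 2031.
December 2031 — 1st Thursday is December 4, 2031.
1st Thursday of January 2032: January 1, 2032.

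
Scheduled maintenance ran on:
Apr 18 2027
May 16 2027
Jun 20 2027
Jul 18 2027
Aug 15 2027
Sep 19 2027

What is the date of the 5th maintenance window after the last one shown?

Gaps: 28, 35, 28, 28, 35 days — a mix of 28 and 35. Every date is a Sunday.
Each is the 3rd Sunday of its month.
October 2027 — 3rd Sunday is Oct 17 2027.
November 2027 — 3rd Sunday is Nov 21 2027.
December 2027 — 3rd Sunday is Dec 19 2027.
3rd Sunday of January 2028: Jan 16 2028.
February 2028 — 3rd Sunday is Feb 20 2028.

Feb 20 2028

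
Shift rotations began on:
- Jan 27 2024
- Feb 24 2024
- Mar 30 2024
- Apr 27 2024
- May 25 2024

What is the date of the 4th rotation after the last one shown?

Every date is a Saturday; gaps 28, 35, 28, 28 days.
Each is the last Saturday of its month (at least one falls on the 29th or later, ruling out '4th Saturday').
Last Saturday of June 2024: Jun 29 2024.
July 2024 ends with Saturday Jul 27 2024.
Last Saturday of August 2024: Aug 31 2024.
Last Saturday of September 2024: Sep 28 2024.

Sep 28 2024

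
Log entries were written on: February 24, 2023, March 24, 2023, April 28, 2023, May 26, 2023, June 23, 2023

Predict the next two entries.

All dates are Fridays, 28, 35, 28, 28 days apart.
Specifically, the 4th Friday of each month.
4th Friday of July 2023: July 28, 2023.
4th Friday of August 2023: August 25, 2023.

July 28, 2023; August 25, 2023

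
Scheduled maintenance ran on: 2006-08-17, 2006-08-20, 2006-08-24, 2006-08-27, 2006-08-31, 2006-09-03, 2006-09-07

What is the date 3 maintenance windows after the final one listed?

The gap pattern 3, 4, 3, 4, 3, 4 repeats every 2 events.
These are the Thursdays and Sundays of each week.
The following Sunday is 2006-09-10.
Next Thursday: 2006-09-14.
The following Sunday is 2006-09-17.

2006-09-17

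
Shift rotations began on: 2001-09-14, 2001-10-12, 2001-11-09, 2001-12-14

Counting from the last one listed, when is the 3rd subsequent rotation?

2002-03-08

Gaps: 28, 28, 35 days — a mix of 28 and 35. Every date is a Friday.
Each is the 2nd Friday of its month.
2nd Friday of January 2002: 2002-01-11.
February 2002 — 2nd Friday is 2002-02-08.
March 2002 — 2nd Friday is 2002-03-08.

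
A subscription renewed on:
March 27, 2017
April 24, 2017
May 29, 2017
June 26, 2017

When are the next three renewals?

July 31, 2017; August 28, 2017; September 25, 2017

All Mondays; the gaps (28, 35, 28) vary with month length.
This is the last Monday of each month.
Last Monday of July 2017: July 31, 2017.
August 2017 ends with Monday August 28, 2017.
September 2017 ends with Monday September 25, 2017.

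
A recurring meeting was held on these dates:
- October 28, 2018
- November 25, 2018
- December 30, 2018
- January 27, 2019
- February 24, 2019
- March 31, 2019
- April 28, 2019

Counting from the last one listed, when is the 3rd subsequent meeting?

July 28, 2019

These are Sundays with 28, 35, 28, 28, 35, 28-day gaps.
Each is the final Sunday of its month — December 30, 2018 is past the 28th, so '4th Sunday' doesn't fit.
Last Sunday of May 2019: May 26, 2019.
June 2019 ends with Sunday June 30, 2019.
July 2019 ends with Sunday July 28, 2019.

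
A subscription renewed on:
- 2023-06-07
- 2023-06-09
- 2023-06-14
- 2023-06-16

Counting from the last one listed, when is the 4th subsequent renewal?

The gap pattern 2, 5, 2 repeats every 2 events.
These are the Wednesdays and Fridays of each week.
The following Wednesday is 2023-06-21.
The following Friday is 2023-06-23.
Next Wednesday: 2023-06-28.
The following Friday is 2023-06-30.

2023-06-30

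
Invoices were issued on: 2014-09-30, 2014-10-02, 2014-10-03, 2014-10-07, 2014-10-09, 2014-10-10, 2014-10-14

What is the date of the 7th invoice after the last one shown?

2014-10-30

Gaps: 2, 1, 4, 2, 1, 4 days — not constant, but cyclic with period 3.
The events fall on every Tuesday, Thursday and Friday.
The following Thursday is 2014-10-16.
Next Friday: 2014-10-17.
The following Tuesday is 2014-10-21.
Next Thursday: 2014-10-23.
The following Friday is 2014-10-24.
The following Tuesday is 2014-10-28.
The following Thursday is 2014-10-30.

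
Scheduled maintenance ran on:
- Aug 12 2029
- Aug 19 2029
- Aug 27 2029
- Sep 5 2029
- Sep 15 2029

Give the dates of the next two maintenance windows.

Intervals are 7, 8, 9, 10 days — an arithmetic progression with common difference 1.
Next gap: 11 days. Sep 15 2029 + 11 days = Sep 26 2029.
Next gap: 12 days. Sep 26 2029 + 12 days = Oct 8 2029.

Sep 26 2029, Oct 8 2029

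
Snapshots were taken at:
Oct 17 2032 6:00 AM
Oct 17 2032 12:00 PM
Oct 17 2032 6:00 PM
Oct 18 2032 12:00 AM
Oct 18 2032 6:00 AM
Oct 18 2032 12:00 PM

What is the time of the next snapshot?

The interval is a steady 6 hours (6, 6, 6, 6, 6).
Oct 18 2032 12:00 PM + 6 h = Oct 18 2032 6:00 PM.

Oct 18 2032 6:00 PM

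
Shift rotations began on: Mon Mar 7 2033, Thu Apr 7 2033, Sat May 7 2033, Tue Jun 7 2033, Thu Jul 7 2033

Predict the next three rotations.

Gaps: 31, 30, 31, 30 days — not constant. Every event is on the 7th of the month.
Pattern: the 7th of each month.
Next: August 2033 → Sun Aug 7 2033.
Next: September 2033 → Wed Sep 7 2033.
Next: October 2033 → Fri Oct 7 2033.

Sun Aug 7 2033, Wed Sep 7 2033, Fri Oct 7 2033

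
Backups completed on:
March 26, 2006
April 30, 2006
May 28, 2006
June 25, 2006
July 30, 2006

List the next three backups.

These are Sundays with 35, 28, 28, 35-day gaps.
Each is the final Sunday of its month — April 30, 2006 is past the 28th, so '4th Sunday' doesn't fit.
August 2006 ends with Sunday August 27, 2006.
Last Sunday of September 2006: September 24, 2006.
Last Sunday of October 2006: October 29, 2006.

August 27, 2006; September 24, 2006; October 29, 2006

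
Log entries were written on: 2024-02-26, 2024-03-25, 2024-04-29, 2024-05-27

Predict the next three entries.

2024-06-24, 2024-07-29, 2024-08-26

These are Mondays with 28, 35, 28-day gaps.
Each is the final Monday of its month — 2024-04-29 is past the 28th, so '4th Monday' doesn't fit.
Last Monday of June 2024: 2024-06-24.
July 2024 ends with Monday 2024-07-29.
August 2024 ends with Monday 2024-08-26.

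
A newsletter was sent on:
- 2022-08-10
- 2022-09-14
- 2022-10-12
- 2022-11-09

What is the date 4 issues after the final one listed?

2023-03-08

These are Wednesdays at 28- or 35-day spacing (35, 28, 28).
The pattern: 2nd Wednesday of the month.
December 2022 — 2nd Wednesday is 2022-12-14.
2nd Wednesday of January 2023: 2023-01-11.
February 2023 — 2nd Wednesday is 2023-02-08.
March 2023 — 2nd Wednesday is 2023-03-08.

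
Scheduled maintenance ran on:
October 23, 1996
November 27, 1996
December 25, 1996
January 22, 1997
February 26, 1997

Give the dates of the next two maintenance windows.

March 26, 1997; April 23, 1997

These are Wednesdays at 28- or 35-day spacing (35, 28, 28, 35).
The pattern: 4th Wednesday of the month.
March 1997 — 4th Wednesday is March 26, 1997.
4th Wednesday of April 1997: April 23, 1997.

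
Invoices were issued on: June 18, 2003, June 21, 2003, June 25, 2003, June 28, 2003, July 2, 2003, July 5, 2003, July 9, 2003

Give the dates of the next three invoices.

July 12, 2003; July 16, 2003; July 19, 2003

Every event lands on a Wednesday or Saturday (gaps cycle 3, 4, 3, 4, 3, 4).
So the schedule is: every Wednesday and Saturday.
The following Saturday is July 12, 2003.
Next Wednesday: July 16, 2003.
Next Saturday: July 19, 2003.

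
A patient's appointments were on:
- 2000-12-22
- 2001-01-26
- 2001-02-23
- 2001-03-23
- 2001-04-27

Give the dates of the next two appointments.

All dates are Fridays, 35, 28, 28, 35 days apart.
Specifically, the 4th Friday of each month.
May 2001 — 4th Friday is 2001-05-25.
4th Friday of June 2001: 2001-06-22.

2001-05-25, 2001-06-22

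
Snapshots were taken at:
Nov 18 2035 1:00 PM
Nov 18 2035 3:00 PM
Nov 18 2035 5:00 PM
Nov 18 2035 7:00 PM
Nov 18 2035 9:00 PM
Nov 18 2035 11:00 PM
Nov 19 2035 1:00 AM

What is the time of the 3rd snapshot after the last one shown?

The interval is a steady 2 hours (2, 2, 2, 2, 2, 2).
Nov 19 2035 1:00 AM + 2 h = Nov 19 2035 3:00 AM.
Nov 19 2035 3:00 AM + 2 h = Nov 19 2035 5:00 AM.
Nov 19 2035 5:00 AM + 2 h = Nov 19 2035 7:00 AM.

Nov 19 2035 7:00 AM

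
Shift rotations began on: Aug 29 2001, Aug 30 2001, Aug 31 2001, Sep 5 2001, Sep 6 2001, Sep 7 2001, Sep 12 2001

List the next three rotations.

Sep 13 2001, Sep 14 2001, Sep 19 2001

Gaps: 1, 1, 5, 1, 1, 5 days — not constant, but cyclic with period 3.
The events fall on every Wednesday, Thursday and Friday.
The following Thursday is Sep 13 2001.
Next Friday: Sep 14 2001.
The following Wednesday is Sep 19 2001.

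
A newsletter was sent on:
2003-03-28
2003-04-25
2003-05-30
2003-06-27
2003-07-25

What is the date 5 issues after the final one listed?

All Fridays; the gaps (28, 35, 28, 28) vary with month length.
This is the last Friday of each month.
August 2003 ends with Friday 2003-08-29.
September 2003 ends with Friday 2003-09-26.
October 2003 ends with Friday 2003-10-31.
November 2003 ends with Friday 2003-11-28.
Last Friday of December 2003: 2003-12-26.

2003-12-26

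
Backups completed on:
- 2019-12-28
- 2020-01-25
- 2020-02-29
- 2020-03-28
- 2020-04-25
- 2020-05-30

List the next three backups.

Every date is a Saturday; gaps 28, 35, 28, 28, 35 days.
Each is the last Saturday of its month (at least one falls on the 29th or later, ruling out '4th Saturday').
Last Saturday of June 2020: 2020-06-27.
Last Saturday of July 2020: 2020-07-25.
August 2020 ends with Saturday 2020-08-29.

2020-06-27, 2020-07-25, 2020-08-29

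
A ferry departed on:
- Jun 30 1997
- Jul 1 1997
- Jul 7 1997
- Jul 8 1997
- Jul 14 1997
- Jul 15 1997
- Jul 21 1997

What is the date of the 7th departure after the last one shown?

Aug 12 1997

The gap pattern 1, 6, 1, 6, 1, 6 repeats every 2 events.
These are the Mondays and Tuesdays of each week.
The following Tuesday is Jul 22 1997.
Next Monday: Jul 28 1997.
The following Tuesday is Jul 29 1997.
The following Monday is Aug 4 1997.
Next Tuesday: Aug 5 1997.
The following Monday is Aug 11 1997.
Next Tuesday: Aug 12 1997.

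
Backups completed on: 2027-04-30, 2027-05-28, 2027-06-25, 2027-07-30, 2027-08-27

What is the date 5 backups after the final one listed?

Every date is a Friday; gaps 28, 28, 35, 28 days.
Each is the last Friday of its month (at least one falls on the 29th or later, ruling out '4th Friday').
Last Friday of September 2027: 2027-09-24.
Last Friday of October 2027: 2027-10-29.
Last Friday of November 2027: 2027-11-26.
December 2027 ends with Friday 2027-12-31.
Last Friday of January 2028: 2028-01-28.

2028-01-28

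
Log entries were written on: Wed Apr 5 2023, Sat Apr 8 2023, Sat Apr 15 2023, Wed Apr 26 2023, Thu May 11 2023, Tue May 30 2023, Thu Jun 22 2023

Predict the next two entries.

Wed Jul 19 2023, Sat Aug 19 2023

The spacing grows by 4 each time: 3, 7, 11, 15, 19, 23 days.
Next gap: 27 days. Thu Jun 22 2023 + 27 days = Wed Jul 19 2023.
Next gap: 31 days. Wed Jul 19 2023 + 31 days = Sat Aug 19 2023.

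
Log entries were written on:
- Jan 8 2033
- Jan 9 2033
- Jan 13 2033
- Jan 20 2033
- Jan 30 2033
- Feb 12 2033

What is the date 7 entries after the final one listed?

Aug 6 2033

The spacing grows by 3 each time: 1, 4, 7, 10, 13 days.
Next gap: 16 days. Feb 12 2033 + 16 days = Feb 28 2033.
Next gap: 19 days. Feb 28 2033 + 19 days = Mar 19 2033.
Next gap: 22 days. Mar 19 2033 + 22 days = Apr 10 2033.
Next gap: 25 days. Apr 10 2033 + 25 days = May 5 2033.
Next gap: 28 days. May 5 2033 + 28 days = Jun 2 2033.
Next gap: 31 days. Jun 2 2033 + 31 days = Jul 3 2033.
Next gap: 34 days. Jul 3 2033 + 34 days = Aug 6 2033.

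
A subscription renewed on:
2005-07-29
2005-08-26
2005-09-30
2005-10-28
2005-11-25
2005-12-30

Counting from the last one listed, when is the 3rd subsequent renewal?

All Fridays; the gaps (28, 35, 28, 28, 35) vary with month length.
This is the last Friday of each month.
January 2006 ends with Friday 2006-01-27.
Last Friday of February 2006: 2006-02-24.
Last Friday of March 2006: 2006-03-31.

2006-03-31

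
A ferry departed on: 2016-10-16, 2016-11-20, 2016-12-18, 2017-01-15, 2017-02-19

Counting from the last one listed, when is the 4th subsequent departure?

2017-06-18

Gaps: 35, 28, 28, 35 days — a mix of 28 and 35. Every date is a Sunday.
Each is the 3rd Sunday of its month.
3rd Sunday of March 2017: 2017-03-19.
April 2017 — 3rd Sunday is 2017-04-16.
May 2017 — 3rd Sunday is 2017-05-21.
June 2017 — 3rd Sunday is 2017-06-18.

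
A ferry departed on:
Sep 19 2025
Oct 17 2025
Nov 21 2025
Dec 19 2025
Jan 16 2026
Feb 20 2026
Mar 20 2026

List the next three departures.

Apr 17 2026, May 15 2026, Jun 19 2026

These are Fridays at 28- or 35-day spacing (28, 35, 28, 28, 35, 28).
The pattern: 3rd Friday of the month.
3rd Friday of April 2026: Apr 17 2026.
3rd Friday of May 2026: May 15 2026.
3rd Friday of June 2026: Jun 19 2026.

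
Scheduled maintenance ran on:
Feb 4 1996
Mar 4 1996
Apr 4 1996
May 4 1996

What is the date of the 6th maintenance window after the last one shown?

Nov 4 1996

Gaps: 29, 31, 30 days — not constant. Every event is on the 4th of the month.
Pattern: the 4th of each month.
June 1996: Jun 4 1996.
Next: July 1996 → Jul 4 1996.
Next: August 1996 → Aug 4 1996.
Next: September 1996 → Sep 4 1996.
Next: October 1996 → Oct 4 1996.
Next: November 1996 → Nov 4 1996.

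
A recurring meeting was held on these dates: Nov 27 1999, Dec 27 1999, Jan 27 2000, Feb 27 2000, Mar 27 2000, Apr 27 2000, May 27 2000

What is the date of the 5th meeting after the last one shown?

Oct 27 2000

The day-of-month is always 27 (30, 31, 31, 29, 31, 30 days between events).
So this recurs on the 27th of each month.
June 2000: Jun 27 2000.
July 2000: Jul 27 2000.
August 2000: Aug 27 2000.
Next: September 2000 → Sep 27 2000.
Next: October 2000 → Oct 27 2000.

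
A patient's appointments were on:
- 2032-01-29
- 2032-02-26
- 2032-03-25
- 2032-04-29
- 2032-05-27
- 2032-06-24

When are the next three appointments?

2032-07-29, 2032-08-26, 2032-09-30

These are Thursdays with 28, 28, 35, 28, 28-day gaps.
Each is the final Thursday of its month — 2032-01-29 is past the 28th, so '4th Thursday' doesn't fit.
Last Thursday of July 2032: 2032-07-29.
Last Thursday of August 2032: 2032-08-26.
September 2032 ends with Thursday 2032-09-30.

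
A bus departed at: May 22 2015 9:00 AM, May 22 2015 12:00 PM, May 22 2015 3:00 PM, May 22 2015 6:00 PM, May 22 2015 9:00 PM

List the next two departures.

May 23 2015 12:00 AM, May 23 2015 3:00 AM

The interval is a steady 3 hours (3, 3, 3, 3).
May 22 2015 9:00 PM + 3 h = May 23 2015 12:00 AM.
May 23 2015 12:00 AM + 3 h = May 23 2015 3:00 AM.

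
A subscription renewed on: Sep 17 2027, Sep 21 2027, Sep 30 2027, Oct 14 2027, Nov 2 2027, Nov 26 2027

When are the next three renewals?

Dec 25 2027, Jan 28 2028, Mar 7 2028

The spacing grows by 5 each time: 4, 9, 14, 19, 24 days.
Next gap: 29 days. Nov 26 2027 + 29 days = Dec 25 2027.
Next gap: 34 days. Dec 25 2027 + 34 days = Jan 28 2028.
Next gap: 39 days. Jan 28 2028 + 39 days = Mar 7 2028.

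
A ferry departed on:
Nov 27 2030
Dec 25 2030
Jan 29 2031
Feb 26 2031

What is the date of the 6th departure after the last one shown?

Aug 27 2031

All Wednesdays; the gaps (28, 35, 28) vary with month length.
This is the last Wednesday of each month.
March 2031 ends with Wednesday Mar 26 2031.
Last Wednesday of April 2031: Apr 30 2031.
Last Wednesday of May 2031: May 28 2031.
June 2031 ends with Wednesday Jun 25 2031.
Last Wednesday of July 2031: Jul 30 2031.
August 2031 ends with Wednesday Aug 27 2031.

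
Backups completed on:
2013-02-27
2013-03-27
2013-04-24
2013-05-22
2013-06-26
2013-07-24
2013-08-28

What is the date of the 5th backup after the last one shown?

2014-01-22

These are Wednesdays at 28- or 35-day spacing (28, 28, 28, 35, 28, 35).
The pattern: 4th Wednesday of the month.
September 2013 — 4th Wednesday is 2013-09-25.
4th Wednesday of October 2013: 2013-10-23.
November 2013 — 4th Wednesday is 2013-11-27.
December 2013 — 4th Wednesday is 2013-12-25.
4th Wednesday of January 2014: 2014-01-22.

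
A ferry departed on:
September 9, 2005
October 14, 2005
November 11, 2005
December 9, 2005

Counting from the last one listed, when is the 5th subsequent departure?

All dates are Fridays, 35, 28, 28 days apart.
Specifically, the 2nd Friday of each month.
January 2006 — 2nd Friday is January 13, 2006.
2nd Friday of February 2006: February 10, 2006.
March 2006 — 2nd Friday is March 10, 2006.
April 2006 — 2nd Friday is April 14, 2006.
2nd Friday of May 2006: May 12, 2006.

May 12, 2006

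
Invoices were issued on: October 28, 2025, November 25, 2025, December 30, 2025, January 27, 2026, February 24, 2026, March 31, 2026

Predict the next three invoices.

These are Tuesdays with 28, 35, 28, 28, 35-day gaps.
Each is the final Tuesday of its month — December 30, 2025 is past the 28th, so '4th Tuesday' doesn't fit.
April 2026 ends with Tuesday April 28, 2026.
May 2026 ends with Tuesday May 26, 2026.
Last Tuesday of June 2026: June 30, 2026.

April 28, 2026; May 26, 2026; June 30, 2026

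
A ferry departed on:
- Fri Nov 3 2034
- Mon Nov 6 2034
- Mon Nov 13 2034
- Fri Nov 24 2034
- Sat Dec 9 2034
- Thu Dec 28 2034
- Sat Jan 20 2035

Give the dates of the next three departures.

Intervals are 3, 7, 11, 15, 19, 23 days — an arithmetic progression with common difference 4.
Next gap: 27 days. Sat Jan 20 2035 + 27 days = Fri Feb 16 2035.
Next gap: 31 days. Fri Feb 16 2035 + 31 days = Mon Mar 19 2035.
Next gap: 35 days. Mon Mar 19 2035 + 35 days = Mon Apr 23 2035.

Fri Feb 16 2035, Mon Mar 19 2035, Mon Apr 23 2035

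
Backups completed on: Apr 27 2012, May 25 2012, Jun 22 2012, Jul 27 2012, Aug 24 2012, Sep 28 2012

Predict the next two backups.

Oct 26 2012, Nov 23 2012

These are Fridays at 28- or 35-day spacing (28, 28, 35, 28, 35).
The pattern: 4th Friday of the month.
October 2012 — 4th Friday is Oct 26 2012.
4th Friday of November 2012: Nov 23 2012.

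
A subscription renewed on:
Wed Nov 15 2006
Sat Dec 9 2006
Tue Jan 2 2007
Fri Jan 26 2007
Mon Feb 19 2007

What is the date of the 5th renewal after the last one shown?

Every event comes 24 days after the last (24, 24, 24, 24).
Mon Feb 19 2007 + 24 days = Thu Mar 15 2007.
Thu Mar 15 2007 + 24 days = Sun Apr 8 2007.
Sun Apr 8 2007 + 24 days = Wed May 2 2007.
Wed May 2 2007 + 24 days = Sat May 26 2007.
Sat May 26 2007 + 24 days = Tue Jun 19 2007.

Tue Jun 19 2007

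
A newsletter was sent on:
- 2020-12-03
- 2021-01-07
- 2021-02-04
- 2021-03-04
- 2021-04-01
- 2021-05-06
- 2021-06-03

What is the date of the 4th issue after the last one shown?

2021-10-07

Gaps: 35, 28, 28, 28, 35, 28 days — a mix of 28 and 35. Every date is a Thursday.
Each is the 1st Thursday of its month.
1st Thursday of July 2021: 2021-07-01.
August 2021 — 1st Thursday is 2021-08-05.
September 2021 — 1st Thursday is 2021-09-02.
October 2021 — 1st Thursday is 2021-10-07.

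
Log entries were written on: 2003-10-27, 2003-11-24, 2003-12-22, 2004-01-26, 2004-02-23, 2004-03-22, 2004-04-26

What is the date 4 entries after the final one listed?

Gaps: 28, 28, 35, 28, 28, 35 days — a mix of 28 and 35. Every date is a Monday.
Each is the 4th Monday of its month.
May 2004 — 4th Monday is 2004-05-24.
4th Monday of June 2004: 2004-06-28.
July 2004 — 4th Monday is 2004-07-26.
August 2004 — 4th Monday is 2004-08-23.

2004-08-23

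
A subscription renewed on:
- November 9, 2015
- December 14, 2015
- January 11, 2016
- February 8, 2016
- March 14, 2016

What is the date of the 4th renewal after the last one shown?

July 11, 2016

These are Mondays at 28- or 35-day spacing (35, 28, 28, 35).
The pattern: 2nd Monday of the month.
April 2016 — 2nd Monday is April 11, 2016.
2nd Monday of May 2016: May 9, 2016.
June 2016 — 2nd Monday is June 13, 2016.
2nd Monday of July 2016: July 11, 2016.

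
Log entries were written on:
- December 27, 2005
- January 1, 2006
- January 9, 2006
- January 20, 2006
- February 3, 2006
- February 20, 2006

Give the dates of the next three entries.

March 12, 2006; April 4, 2006; April 30, 2006

Intervals are 5, 8, 11, 14, 17 days — an arithmetic progression with common difference 3.
Next gap: 20 days. February 20, 2006 + 20 days = March 12, 2006.
Next gap: 23 days. March 12, 2006 + 23 days = April 4, 2006.
Next gap: 26 days. April 4, 2006 + 26 days = April 30, 2006.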